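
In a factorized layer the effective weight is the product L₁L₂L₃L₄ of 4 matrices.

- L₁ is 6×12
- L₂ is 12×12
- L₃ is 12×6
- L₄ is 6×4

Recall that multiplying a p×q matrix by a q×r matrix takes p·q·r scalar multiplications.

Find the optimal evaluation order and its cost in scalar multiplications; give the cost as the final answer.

Adjacent pairs: L₁L₂ = 6·12·12 = 864; L₂L₃ = 12·12·6 = 864; L₃L₄ = 12·6·4 = 288.
Length 3: L₁..L₃: k=1: 0+864+6·12·6=1296; k=2: 864+0+6·12·6=1296 → min 1296 | L₂..L₄: k=2: 0+288+12·12·4=864; k=3: 864+0+12·6·4=1152 → min 864.
Length 4: L₁..L₄: k=1: 0+864+6·12·4=1152; k=2: 864+288+6·12·4=1440; k=3: 1296+0+6·6·4=1440 → min 1152.
Optimal parenthesization: (L₁(L₂(L₃L₄))) with cost 1152.

1152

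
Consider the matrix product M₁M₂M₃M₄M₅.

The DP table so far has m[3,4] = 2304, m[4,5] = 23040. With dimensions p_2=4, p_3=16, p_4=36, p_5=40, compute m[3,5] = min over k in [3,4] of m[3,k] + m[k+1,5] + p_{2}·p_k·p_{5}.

8064

m[3,5] = min over k∈[3,4] of m[3,k]+m[k+1,5]+p_{2}·p_k·p_{5}.
k=3: 0 + 23040 + 4·16·40 = 25600; k=4: 2304 + 0 + 4·36·40 = 8064.
Minimum: 8064 at k=4.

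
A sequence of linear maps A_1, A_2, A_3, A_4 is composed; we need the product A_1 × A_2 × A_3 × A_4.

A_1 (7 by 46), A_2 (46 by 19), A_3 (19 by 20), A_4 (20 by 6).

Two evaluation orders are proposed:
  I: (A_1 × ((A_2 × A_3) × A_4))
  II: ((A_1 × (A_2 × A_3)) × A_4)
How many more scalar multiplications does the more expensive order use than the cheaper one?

172

Order I = (A_1 × ((A_2 × A_3) × A_4)): (A_2 × A_3): 46×19 by 19×20 → 46×20, cost 46·19·20 = 17480; ((A_2 × A_3) × A_4): 46×20 by 20×6 → 46×6, cost 46·20·6 = 5520; cumulative 23000; (A_1 × ((A_2 × A_3) × A_4)): 7×46 by 46×6 → 7×6, cost 7·46·6 = 1932; cumulative 24932. Total 24932.
Order II = ((A_1 × (A_2 × A_3)) × A_4): (A_2 × A_3): 46×19 by 19×20 → 46×20, cost 46·19·20 = 17480; (A_1 × (A_2 × A_3)): 7×46 by 46×20 → 7×20, cost 7·46·20 = 6440; cumulative 23920; ((A_1 × (A_2 × A_3)) × A_4): 7×20 by 20×6 → 7×6, cost 7·20·6 = 840; cumulative 24760. Total 24760.
Difference: |24932 − 24760| = 172.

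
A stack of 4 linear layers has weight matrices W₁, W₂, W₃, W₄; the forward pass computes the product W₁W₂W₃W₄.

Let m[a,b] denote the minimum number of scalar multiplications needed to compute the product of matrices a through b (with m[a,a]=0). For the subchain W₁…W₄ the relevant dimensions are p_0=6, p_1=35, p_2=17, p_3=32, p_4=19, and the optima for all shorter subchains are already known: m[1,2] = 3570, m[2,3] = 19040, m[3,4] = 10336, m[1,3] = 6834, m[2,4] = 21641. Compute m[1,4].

10482

m[1,4] = min over k∈[1,3] of m[1,k]+m[k+1,4]+p_{0}·p_k·p_{4}.
k=1: 0 + 21641 + 6·35·19 = 25631; k=2: 3570 + 10336 + 6·17·19 = 15844; k=3: 6834 + 0 + 6·32·19 = 10482.
Minimum: 10482 at k=3.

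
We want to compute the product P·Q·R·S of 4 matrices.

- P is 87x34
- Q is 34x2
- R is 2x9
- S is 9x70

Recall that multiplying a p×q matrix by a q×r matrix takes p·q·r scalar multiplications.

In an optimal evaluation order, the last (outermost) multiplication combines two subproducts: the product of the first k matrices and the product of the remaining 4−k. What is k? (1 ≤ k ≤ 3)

2

Adjacent pairs: PQ = 87·34·2 = 5916; QR = 34·2·9 = 612; RS = 2·9·70 = 1260.
Length 3: P..R: k=1: 0+612+87·34·9=27234; k=2: 5916+0+87·2·9=7482 → min 7482 | Q..S: k=2: 0+1260+34·2·70=6020; k=3: 612+0+34·9·70=22032 → min 6020.
Top-level splits: k=1: (P..P)·(Q..S) → 0+6020+87·34·70 = 213080; k=2: (P..Q)·(R..S) → 5916+1260+87·2·70 = 19356; k=3: (P..R)·(S..S) → 7482+0+87·9·70 = 62292.
Best split is after Q, i.e. k = 2.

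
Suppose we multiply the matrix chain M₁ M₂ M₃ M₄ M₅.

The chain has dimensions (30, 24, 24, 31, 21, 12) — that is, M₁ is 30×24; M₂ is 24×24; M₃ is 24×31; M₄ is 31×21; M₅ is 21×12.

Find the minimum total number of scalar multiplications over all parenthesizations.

Adjacent pairs: M₁M₂ = 30·24·24 = 17280; M₂M₃ = 24·24·31 = 17856; M₃M₄ = 24·31·21 = 15624; M₄M₅ = 31·21·12 = 7812.
Length 3: M₁..M₃: k=1: 0+17856+30·24·31=40176; k=2: 17280+0+30·24·31=39600 → min 39600 | M₂..M₄: k=2: 0+15624+24·24·21=27720; k=3: 17856+0+24·31·21=33480 → min 27720 | M₃..M₅: k=3: 0+7812+24·31·12=16740; k=4: 15624+0+24·21·12=21672 → min 16740.
Length 4: M₁..M₄: k=1: 0+27720+30·24·21=42840; k=2: 17280+15624+30·24·21=48024; k=3: 39600+0+30·31·21=59130 → min 42840 | M₂..M₅: k=2: 0+16740+24·24·12=23652; k=3: 17856+7812+24·31·12=34596; k=4: 27720+0+24·21·12=33768 → min 23652.
Length 5: M₁..M₅: k=1: 0+23652+30·24·12=32292; k=2: 17280+16740+30·24·12=42660; k=3: 39600+7812+30·31·12=58572; k=4: 42840+0+30·21·12=50400 → min 32292.
Optimal order: (M₁ (M₂ (M₃ (M₄ M₅)))) with cost 32292.

32292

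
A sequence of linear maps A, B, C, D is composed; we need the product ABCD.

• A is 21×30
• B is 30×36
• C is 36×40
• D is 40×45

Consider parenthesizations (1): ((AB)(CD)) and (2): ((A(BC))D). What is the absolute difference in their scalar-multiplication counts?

15300

Order (1) = ((AB)(CD)): (AB): 21×30 by 30×36 → 21×36, cost 21·30·36 = 22680; (CD): 36×40 by 40×45 → 36×45, cost 36·40·45 = 64800; ((AB)(CD)): 21×36 by 36×45 → 21×45, cost 21·36·45 = 34020; cumulative 121500. Total 121500.
Order (2) = ((A(BC))D): (BC): 30×36 by 36×40 → 30×40, cost 30·36·40 = 43200; (A(BC)): 21×30 by 30×40 → 21×40, cost 21·30·40 = 25200; cumulative 68400; ((A(BC))D): 21×40 by 40×45 → 21×45, cost 21·40·45 = 37800; cumulative 106200. Total 106200.
Difference: |121500 − 106200| = 15300.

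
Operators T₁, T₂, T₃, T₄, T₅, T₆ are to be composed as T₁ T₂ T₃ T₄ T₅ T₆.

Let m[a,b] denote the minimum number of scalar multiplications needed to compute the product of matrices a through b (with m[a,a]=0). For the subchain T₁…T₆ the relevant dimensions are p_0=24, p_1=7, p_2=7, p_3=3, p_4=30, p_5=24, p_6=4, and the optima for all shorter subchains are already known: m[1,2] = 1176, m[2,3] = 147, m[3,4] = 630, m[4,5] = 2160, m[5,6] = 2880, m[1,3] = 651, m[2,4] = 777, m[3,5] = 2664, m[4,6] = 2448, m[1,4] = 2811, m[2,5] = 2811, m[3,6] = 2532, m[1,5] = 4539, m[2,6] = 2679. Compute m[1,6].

3351

m[1,6] = min over k∈[1,5] of m[1,k]+m[k+1,6]+p_{0}·p_k·p_{6}.
k=1: 0 + 2679 + 24·7·4 = 3351; k=2: 1176 + 2532 + 24·7·4 = 4380; k=3: 651 + 2448 + 24·3·4 = 3387; k=4: 2811 + 2880 + 24·30·4 = 8571; k=5: 4539 + 0 + 24·24·4 = 6843.
Minimum: 3351 at k=1.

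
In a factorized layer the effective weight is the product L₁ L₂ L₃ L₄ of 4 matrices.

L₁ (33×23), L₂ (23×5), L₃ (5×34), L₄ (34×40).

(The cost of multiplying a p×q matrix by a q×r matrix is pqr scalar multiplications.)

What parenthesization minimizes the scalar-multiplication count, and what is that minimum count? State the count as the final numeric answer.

17195

Adjacent pairs: L₁L₂ = 33·23·5 = 3795; L₂L₃ = 23·5·34 = 3910; L₃L₄ = 5·34·40 = 6800.
Length 3: L₁..L₃: k=1: 0+3910+33·23·34=29716; k=2: 3795+0+33·5·34=9405 → min 9405 | L₂..L₄: k=2: 0+6800+23·5·40=11400; k=3: 3910+0+23·34·40=35190 → min 11400.
Length 4: L₁..L₄: k=1: 0+11400+33·23·40=41760; k=2: 3795+6800+33·5·40=17195; k=3: 9405+0+33·34·40=54285 → min 17195.
Optimal parenthesization: ((L₁ L₂) (L₃ L₄)) with cost 17195.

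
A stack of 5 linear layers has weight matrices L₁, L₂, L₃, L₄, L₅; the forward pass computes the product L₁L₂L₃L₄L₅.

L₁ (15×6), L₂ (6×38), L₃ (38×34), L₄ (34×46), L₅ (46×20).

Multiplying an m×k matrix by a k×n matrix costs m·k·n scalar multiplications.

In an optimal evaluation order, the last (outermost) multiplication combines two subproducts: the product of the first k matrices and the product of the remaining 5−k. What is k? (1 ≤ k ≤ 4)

Adjacent pairs: L₁L₂ = 15·6·38 = 3420; L₂L₃ = 6·38·34 = 7752; L₃L₄ = 38·34·46 = 59432; L₄L₅ = 34·46·20 = 31280.
Length 3: L₁..L₃: k=1: 0+7752+15·6·34=10812; k=2: 3420+0+15·38·34=22800 → min 10812 | L₂..L₄: k=2: 0+59432+6·38·46=69920; k=3: 7752+0+6·34·46=17136 → min 17136 | L₃..L₅: k=3: 0+31280+38·34·20=57120; k=4: 59432+0+38·46·20=94392 → min 57120.
Length 4: L₁..L₄: k=1: 0+17136+15·6·46=21276; k=2: 3420+59432+15·38·46=89072; k=3: 10812+0+15·34·46=34272 → min 21276 | L₂..L₅: k=2: 0+57120+6·38·20=61680; k=3: 7752+31280+6·34·20=43112; k=4: 17136+0+6·46·20=22656 → min 22656.
Top-level splits: k=1: (L₁..L₁)·(L₂..L₅) → 0+22656+15·6·20 = 24456; k=2: (L₁..L₂)·(L₃..L₅) → 3420+57120+15·38·20 = 71940; k=3: (L₁..L₃)·(L₄..L₅) → 10812+31280+15·34·20 = 52292; k=4: (L₁..L₄)·(L₅..L₅) → 21276+0+15·46·20 = 35076.
Best split is after L₁, i.e. k = 1.

1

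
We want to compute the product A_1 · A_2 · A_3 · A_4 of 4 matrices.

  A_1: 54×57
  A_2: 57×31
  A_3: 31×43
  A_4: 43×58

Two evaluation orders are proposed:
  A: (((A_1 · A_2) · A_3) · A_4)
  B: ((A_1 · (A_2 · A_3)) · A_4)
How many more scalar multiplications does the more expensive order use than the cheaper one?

Order A = (((A_1 · A_2) · A_3) · A_4): (A_1 · A_2): 54×57 by 57×31 → 54×31, cost 54·57·31 = 95418; ((A_1 · A_2) · A_3): 54×31 by 31×43 → 54×43, cost 54·31·43 = 71982; cumulative 167400; (((A_1 · A_2) · A_3) · A_4): 54×43 by 43×58 → 54×58, cost 54·43·58 = 134676; cumulative 302076. Total 302076.
Order B = ((A_1 · (A_2 · A_3)) · A_4): (A_2 · A_3): 57×31 by 31×43 → 57×43, cost 57·31·43 = 75981; (A_1 · (A_2 · A_3)): 54×57 by 57×43 → 54×43, cost 54·57·43 = 132354; cumulative 208335; ((A_1 · (A_2 · A_3)) · A_4): 54×43 by 43×58 → 54×58, cost 54·43·58 = 134676; cumulative 343011. Total 343011.
Difference: |302076 − 343011| = 40935.

40935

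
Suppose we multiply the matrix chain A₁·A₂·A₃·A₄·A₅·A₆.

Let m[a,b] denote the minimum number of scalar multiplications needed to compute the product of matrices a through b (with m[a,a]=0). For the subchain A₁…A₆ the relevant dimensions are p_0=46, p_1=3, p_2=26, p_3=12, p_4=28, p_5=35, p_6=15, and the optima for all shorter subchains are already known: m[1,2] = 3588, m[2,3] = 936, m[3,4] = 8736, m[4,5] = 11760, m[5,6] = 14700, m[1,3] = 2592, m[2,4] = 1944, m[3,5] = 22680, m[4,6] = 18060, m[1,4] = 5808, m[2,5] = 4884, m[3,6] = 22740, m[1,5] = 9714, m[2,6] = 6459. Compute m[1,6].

8529

m[1,6] = min over k∈[1,5] of m[1,k]+m[k+1,6]+p_{0}·p_k·p_{6}.
k=1: 0 + 6459 + 46·3·15 = 8529; k=2: 3588 + 22740 + 46·26·15 = 44268; k=3: 2592 + 18060 + 46·12·15 = 28932; k=4: 5808 + 14700 + 46·28·15 = 39828; k=5: 9714 + 0 + 46·35·15 = 33864.
Minimum: 8529 at k=1.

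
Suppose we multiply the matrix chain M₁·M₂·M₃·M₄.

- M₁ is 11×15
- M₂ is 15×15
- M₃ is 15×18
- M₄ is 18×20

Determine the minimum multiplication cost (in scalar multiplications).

9405

Adjacent pairs: M₁M₂ = 11·15·15 = 2475; M₂M₃ = 15·15·18 = 4050; M₃M₄ = 15·18·20 = 5400.
Length 3: M₁..M₃: k=1: 0+4050+11·15·18=7020; k=2: 2475+0+11·15·18=5445 → min 5445 | M₂..M₄: k=2: 0+5400+15·15·20=9900; k=3: 4050+0+15·18·20=9450 → min 9450.
Length 4: M₁..M₄: k=1: 0+9450+11·15·20=12750; k=2: 2475+5400+11·15·20=11175; k=3: 5445+0+11·18·20=9405 → min 9405.
Optimal order: (((M₁·M₂)·M₃)·M₄) with cost 9405.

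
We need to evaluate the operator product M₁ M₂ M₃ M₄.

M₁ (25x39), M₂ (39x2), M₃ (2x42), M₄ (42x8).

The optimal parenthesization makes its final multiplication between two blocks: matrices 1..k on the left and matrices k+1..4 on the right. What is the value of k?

2

Adjacent pairs: M₁M₂ = 25·39·2 = 1950; M₂M₃ = 39·2·42 = 3276; M₃M₄ = 2·42·8 = 672.
Length 3: M₁..M₃: k=1: 0+3276+25·39·42=44226; k=2: 1950+0+25·2·42=4050 → min 4050 | M₂..M₄: k=2: 0+672+39·2·8=1296; k=3: 3276+0+39·42·8=16380 → min 1296.
Top-level splits: k=1: (M₁..M₁)·(M₂..M₄) → 0+1296+25·39·8 = 9096; k=2: (M₁..M₂)·(M₃..M₄) → 1950+672+25·2·8 = 3022; k=3: (M₁..M₃)·(M₄..M₄) → 4050+0+25·42·8 = 12450.
Best split is after M₂, i.e. k = 2.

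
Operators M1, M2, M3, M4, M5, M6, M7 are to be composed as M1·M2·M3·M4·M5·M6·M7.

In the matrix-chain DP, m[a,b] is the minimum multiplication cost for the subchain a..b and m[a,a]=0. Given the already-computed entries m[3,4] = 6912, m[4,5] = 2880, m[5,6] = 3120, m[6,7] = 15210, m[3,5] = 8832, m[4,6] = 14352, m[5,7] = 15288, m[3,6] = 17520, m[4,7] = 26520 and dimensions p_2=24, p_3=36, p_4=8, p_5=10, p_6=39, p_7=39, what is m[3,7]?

m[3,7] = min over k∈[3,6] of m[3,k]+m[k+1,7]+p_{2}·p_k·p_{7}.
k=3: 0 + 26520 + 24·36·39 = 60216; k=4: 6912 + 15288 + 24·8·39 = 29688; k=5: 8832 + 15210 + 24·10·39 = 33402; k=6: 17520 + 0 + 24·39·39 = 54024.
Minimum: 29688 at k=4.

29688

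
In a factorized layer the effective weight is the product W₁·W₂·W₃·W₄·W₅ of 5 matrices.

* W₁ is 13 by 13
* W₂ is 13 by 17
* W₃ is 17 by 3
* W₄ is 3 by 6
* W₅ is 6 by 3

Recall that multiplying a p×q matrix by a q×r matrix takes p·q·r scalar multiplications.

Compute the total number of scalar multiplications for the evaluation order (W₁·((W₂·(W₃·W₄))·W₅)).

(W₃·W₄): 17×3 by 3×6 → 17×6, cost 17·3·6 = 306
(W₂·(W₃·W₄)): 13×17 by 17×6 → 13×6, cost 13·17·6 = 1326; cumulative 1632
((W₂·(W₃·W₄))·W₅): 13×6 by 6×3 → 13×3, cost 13·6·3 = 234; cumulative 1866
(W₁·((W₂·(W₃·W₄))·W₅)): 13×13 by 13×3 → 13×3, cost 13·13·3 = 507; cumulative 2373
Total: 2373 scalar multiplications.

2373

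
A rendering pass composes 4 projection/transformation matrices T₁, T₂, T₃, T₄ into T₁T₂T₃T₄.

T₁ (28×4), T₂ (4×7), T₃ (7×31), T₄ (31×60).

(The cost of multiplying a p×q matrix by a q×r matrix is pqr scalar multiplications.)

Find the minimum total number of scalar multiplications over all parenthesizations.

15028

Adjacent pairs: T₁T₂ = 28·4·7 = 784; T₂T₃ = 4·7·31 = 868; T₃T₄ = 7·31·60 = 13020.
Length 3: T₁..T₃: k=1: 0+868+28·4·31=4340; k=2: 784+0+28·7·31=6860 → min 4340 | T₂..T₄: k=2: 0+13020+4·7·60=14700; k=3: 868+0+4·31·60=8308 → min 8308.
Length 4: T₁..T₄: k=1: 0+8308+28·4·60=15028; k=2: 784+13020+28·7·60=25564; k=3: 4340+0+28·31·60=56420 → min 15028.
Optimal order: (T₁((T₂T₃)T₄)) with cost 15028.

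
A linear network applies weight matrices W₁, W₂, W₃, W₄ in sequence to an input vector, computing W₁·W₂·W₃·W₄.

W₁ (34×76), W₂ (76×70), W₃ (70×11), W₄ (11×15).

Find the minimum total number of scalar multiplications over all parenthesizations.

Adjacent pairs: W₁W₂ = 34·76·70 = 180880; W₂W₃ = 76·70·11 = 58520; W₃W₄ = 70·11·15 = 11550.
Length 3: W₁..W₃: k=1: 0+58520+34·76·11=86944; k=2: 180880+0+34·70·11=207060 → min 86944 | W₂..W₄: k=2: 0+11550+76·70·15=91350; k=3: 58520+0+76·11·15=71060 → min 71060.
Length 4: W₁..W₄: k=1: 0+71060+34·76·15=109820; k=2: 180880+11550+34·70·15=228130; k=3: 86944+0+34·11·15=92554 → min 92554.
Optimal order: ((W₁·(W₂·W₃))·W₄) with cost 92554.

92554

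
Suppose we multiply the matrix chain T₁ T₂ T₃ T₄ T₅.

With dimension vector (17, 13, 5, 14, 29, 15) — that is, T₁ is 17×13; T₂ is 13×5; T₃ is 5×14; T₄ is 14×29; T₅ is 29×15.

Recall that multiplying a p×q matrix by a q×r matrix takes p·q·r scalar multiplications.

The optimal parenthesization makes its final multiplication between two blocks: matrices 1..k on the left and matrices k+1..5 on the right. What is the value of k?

2

Adjacent pairs: T₁T₂ = 17·13·5 = 1105; T₂T₃ = 13·5·14 = 910; T₃T₄ = 5·14·29 = 2030; T₄T₅ = 14·29·15 = 6090.
Length 3: T₁..T₃: k=1: 0+910+17·13·14=4004; k=2: 1105+0+17·5·14=2295 → min 2295 | T₂..T₄: k=2: 0+2030+13·5·29=3915; k=3: 910+0+13·14·29=6188 → min 3915 | T₃..T₅: k=3: 0+6090+5·14·15=7140; k=4: 2030+0+5·29·15=4205 → min 4205.
Length 4: T₁..T₄: k=1: 0+3915+17·13·29=10324; k=2: 1105+2030+17·5·29=5600; k=3: 2295+0+17·14·29=9197 → min 5600 | T₂..T₅: k=2: 0+4205+13·5·15=5180; k=3: 910+6090+13·14·15=9730; k=4: 3915+0+13·29·15=9570 → min 5180.
Top-level splits: k=1: (T₁..T₁)·(T₂..T₅) → 0+5180+17·13·15 = 8495; k=2: (T₁..T₂)·(T₃..T₅) → 1105+4205+17·5·15 = 6585; k=3: (T₁..T₃)·(T₄..T₅) → 2295+6090+17·14·15 = 11955; k=4: (T₁..T₄)·(T₅..T₅) → 5600+0+17·29·15 = 12995.
Best split is after T₂, i.e. k = 2.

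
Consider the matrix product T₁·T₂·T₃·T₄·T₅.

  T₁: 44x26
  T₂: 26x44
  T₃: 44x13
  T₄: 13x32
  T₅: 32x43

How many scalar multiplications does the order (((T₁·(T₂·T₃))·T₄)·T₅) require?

108592

(T₂·T₃): 26×44 by 44×13 → 26×13, cost 26·44·13 = 14872
(T₁·(T₂·T₃)): 44×26 by 26×13 → 44×13, cost 44·26·13 = 14872; cumulative 29744
((T₁·(T₂·T₃))·T₄): 44×13 by 13×32 → 44×32, cost 44·13·32 = 18304; cumulative 48048
(((T₁·(T₂·T₃))·T₄)·T₅): 44×32 by 32×43 → 44×43, cost 44·32·43 = 60544; cumulative 108592
Total: 108592 scalar multiplications.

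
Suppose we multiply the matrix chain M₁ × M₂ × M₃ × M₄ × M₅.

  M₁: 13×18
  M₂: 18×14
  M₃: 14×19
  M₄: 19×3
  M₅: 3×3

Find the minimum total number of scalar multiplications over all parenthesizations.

2373

Adjacent pairs: M₁M₂ = 13·18·14 = 3276; M₂M₃ = 18·14·19 = 4788; M₃M₄ = 14·19·3 = 798; M₄M₅ = 19·3·3 = 171.
Length 3: M₁..M₃: k=1: 0+4788+13·18·19=9234; k=2: 3276+0+13·14·19=6734 → min 6734 | M₂..M₄: k=2: 0+798+18·14·3=1554; k=3: 4788+0+18·19·3=5814 → min 1554 | M₃..M₅: k=3: 0+171+14·19·3=969; k=4: 798+0+14·3·3=924 → min 924.
Length 4: M₁..M₄: k=1: 0+1554+13·18·3=2256; k=2: 3276+798+13·14·3=4620; k=3: 6734+0+13·19·3=7475 → min 2256 | M₂..M₅: k=2: 0+924+18·14·3=1680; k=3: 4788+171+18·19·3=5985; k=4: 1554+0+18·3·3=1716 → min 1680.
Length 5: M₁..M₅: k=1: 0+1680+13·18·3=2382; k=2: 3276+924+13·14·3=4746; k=3: 6734+171+13·19·3=7646; k=4: 2256+0+13·3·3=2373 → min 2373.
Optimal order: ((M₁ × (M₂ × (M₃ × M₄))) × M₅) with cost 2373.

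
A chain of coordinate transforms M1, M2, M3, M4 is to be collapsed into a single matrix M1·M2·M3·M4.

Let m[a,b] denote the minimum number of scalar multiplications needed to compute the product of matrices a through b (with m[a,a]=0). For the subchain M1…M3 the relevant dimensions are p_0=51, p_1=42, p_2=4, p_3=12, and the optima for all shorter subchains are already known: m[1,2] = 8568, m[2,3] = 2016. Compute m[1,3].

m[1,3] = min over k∈[1,2] of m[1,k]+m[k+1,3]+p_{0}·p_k·p_{3}.
k=1: 0 + 2016 + 51·42·12 = 27720; k=2: 8568 + 0 + 51·4·12 = 11016.
Minimum: 11016 at k=2.

11016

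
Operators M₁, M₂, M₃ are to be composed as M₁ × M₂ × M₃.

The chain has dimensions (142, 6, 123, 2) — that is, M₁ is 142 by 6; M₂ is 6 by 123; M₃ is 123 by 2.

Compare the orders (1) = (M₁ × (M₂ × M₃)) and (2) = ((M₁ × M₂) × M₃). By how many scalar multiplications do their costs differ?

Order (1) = (M₁ × (M₂ × M₃)): (M₂ × M₃): 6×123 by 123×2 → 6×2, cost 6·123·2 = 1476; (M₁ × (M₂ × M₃)): 142×6 by 6×2 → 142×2, cost 142·6·2 = 1704; cumulative 3180. Total 3180.
Order (2) = ((M₁ × M₂) × M₃): (M₁ × M₂): 142×6 by 6×123 → 142×123, cost 142·6·123 = 104796; ((M₁ × M₂) × M₃): 142×123 by 123×2 → 142×2, cost 142·123·2 = 34932; cumulative 139728. Total 139728.
Difference: |3180 − 139728| = 136548.

136548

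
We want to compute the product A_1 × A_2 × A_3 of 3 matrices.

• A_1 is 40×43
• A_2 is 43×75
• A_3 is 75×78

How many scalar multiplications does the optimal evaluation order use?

363000

Order (A_1 × (A_2 × A_3)): (A_2 × A_3): 43×75 by 75×78 → 43×78, cost 43·75·78 = 251550; (A_1 × (A_2 × A_3)): 40×43 by 43×78 → 40×78, cost 40·43·78 = 134160; cumulative 385710. Total 385710.
Order ((A_1 × A_2) × A_3): (A_1 × A_2): 40×43 by 43×75 → 40×75, cost 40·43·75 = 129000; ((A_1 × A_2) × A_3): 40×75 by 75×78 → 40×78, cost 40·75·78 = 234000; cumulative 363000. Total 363000.
Minimum: 363000.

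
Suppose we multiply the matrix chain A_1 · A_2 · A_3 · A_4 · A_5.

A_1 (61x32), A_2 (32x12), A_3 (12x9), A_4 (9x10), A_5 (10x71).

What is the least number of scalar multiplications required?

66393

Adjacent pairs: A_1A_2 = 61·32·12 = 23424; A_2A_3 = 32·12·9 = 3456; A_3A_4 = 12·9·10 = 1080; A_4A_5 = 9·10·71 = 6390.
Length 3: A_1..A_3: k=1: 0+3456+61·32·9=21024; k=2: 23424+0+61·12·9=30012 → min 21024 | A_2..A_4: k=2: 0+1080+32·12·10=4920; k=3: 3456+0+32·9·10=6336 → min 4920 | A_3..A_5: k=3: 0+6390+12·9·71=14058; k=4: 1080+0+12·10·71=9600 → min 9600.
Length 4: A_1..A_4: k=1: 0+4920+61·32·10=24440; k=2: 23424+1080+61·12·10=31824; k=3: 21024+0+61·9·10=26514 → min 24440 | A_2..A_5: k=2: 0+9600+32·12·71=36864; k=3: 3456+6390+32·9·71=30294; k=4: 4920+0+32·10·71=27640 → min 27640.
Length 5: A_1..A_5: k=1: 0+27640+61·32·71=166232; k=2: 23424+9600+61·12·71=84996; k=3: 21024+6390+61·9·71=66393; k=4: 24440+0+61·10·71=67750 → min 66393.
Optimal order: ((A_1 · (A_2 · A_3)) · (A_4 · A_5)) with cost 66393.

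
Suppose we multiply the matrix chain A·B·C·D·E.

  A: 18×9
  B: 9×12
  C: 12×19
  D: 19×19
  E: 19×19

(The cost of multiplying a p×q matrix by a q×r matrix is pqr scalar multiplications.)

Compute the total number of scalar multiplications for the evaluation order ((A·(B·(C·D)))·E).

(C·D): 12×19 by 19×19 → 12×19, cost 12·19·19 = 4332
(B·(C·D)): 9×12 by 12×19 → 9×19, cost 9·12·19 = 2052; cumulative 6384
(A·(B·(C·D))): 18×9 by 9×19 → 18×19, cost 18·9·19 = 3078; cumulative 9462
((A·(B·(C·D)))·E): 18×19 by 19×19 → 18×19, cost 18·19·19 = 6498; cumulative 15960
Total: 15960 scalar multiplications.

15960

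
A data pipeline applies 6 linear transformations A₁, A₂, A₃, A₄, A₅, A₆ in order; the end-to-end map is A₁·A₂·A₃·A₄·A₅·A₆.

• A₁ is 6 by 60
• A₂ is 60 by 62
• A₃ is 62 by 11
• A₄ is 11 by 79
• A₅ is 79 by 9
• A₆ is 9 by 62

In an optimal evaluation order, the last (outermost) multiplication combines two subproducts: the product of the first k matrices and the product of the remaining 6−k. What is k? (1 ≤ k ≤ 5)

Adjacent pairs: A₁A₂ = 6·60·62 = 22320; A₂A₃ = 60·62·11 = 40920; A₃A₄ = 62·11·79 = 53878; A₄A₅ = 11·79·9 = 7821; A₅A₆ = 79·9·62 = 44082.
Length 3: A₁..A₃: k=1: 0+40920+6·60·11=44880; k=2: 22320+0+6·62·11=26412 → min 26412 | A₂..A₄: k=2: 0+53878+60·62·79=347758; k=3: 40920+0+60·11·79=93060 → min 93060 | A₃..A₅: k=3: 0+7821+62·11·9=13959; k=4: 53878+0+62·79·9=97960 → min 13959 | A₄..A₆: k=4: 0+44082+11·79·62=97960; k=5: 7821+0+11·9·62=13959 → min 13959.
Length 4: A₁..A₄: k=1: 0+93060+6·60·79=121500; k=2: 22320+53878+6·62·79=105586; k=3: 26412+0+6·11·79=31626 → min 31626 | A₂..A₅: k=2: 0+13959+60·62·9=47439; k=3: 40920+7821+60·11·9=54681; k=4: 93060+0+60·79·9=135720 → min 47439 | A₃..A₆: k=3: 0+13959+62·11·62=56243; k=4: 53878+44082+62·79·62=401636; k=5: 13959+0+62·9·62=48555 → min 48555.
Length 5: A₁..A₅: k=1: 0+47439+6·60·9=50679; k=2: 22320+13959+6·62·9=39627; k=3: 26412+7821+6·11·9=34827; k=4: 31626+0+6·79·9=35892 → min 34827 | A₂..A₆: k=2: 0+48555+60·62·62=279195; k=3: 40920+13959+60·11·62=95799; k=4: 93060+44082+60·79·62=431022; k=5: 47439+0+60·9·62=80919 → min 80919.
Top-level splits: k=1: (A₁..A₁)·(A₂..A₆) → 0+80919+6·60·62 = 103239; k=2: (A₁..A₂)·(A₃..A₆) → 22320+48555+6·62·62 = 93939; k=3: (A₁..A₃)·(A₄..A₆) → 26412+13959+6·11·62 = 44463; k=4: (A₁..A₄)·(A₅..A₆) → 31626+44082+6·79·62 = 105096; k=5: (A₁..A₅)·(A₆..A₆) → 34827+0+6·9·62 = 38175.
Best split is after A₅, i.e. k = 5.

5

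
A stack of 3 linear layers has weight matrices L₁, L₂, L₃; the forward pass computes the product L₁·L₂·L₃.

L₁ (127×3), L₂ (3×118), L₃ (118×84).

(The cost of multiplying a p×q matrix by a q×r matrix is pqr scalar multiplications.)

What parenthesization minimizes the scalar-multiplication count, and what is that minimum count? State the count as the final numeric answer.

(L₁·(L₂·L₃)): cost 61740.
((L₁·L₂)·L₃): cost 1303782.
Optimal: (L₁·(L₂·L₃)) with cost 61740.

61740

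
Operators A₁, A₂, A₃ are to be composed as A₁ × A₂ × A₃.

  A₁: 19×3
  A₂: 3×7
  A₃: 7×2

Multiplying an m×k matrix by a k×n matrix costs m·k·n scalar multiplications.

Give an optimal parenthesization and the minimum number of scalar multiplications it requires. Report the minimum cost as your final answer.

(A₁ × (A₂ × A₃)): cost 156.
((A₁ × A₂) × A₃): cost 665.
Optimal: (A₁ × (A₂ × A₃)) with cost 156.

156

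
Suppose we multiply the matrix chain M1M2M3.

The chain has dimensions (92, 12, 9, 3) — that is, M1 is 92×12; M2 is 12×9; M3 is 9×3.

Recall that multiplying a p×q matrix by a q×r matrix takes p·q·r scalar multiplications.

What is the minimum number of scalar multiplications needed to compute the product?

Order (M1(M2M3)): (M2M3): 12×9 by 9×3 → 12×3, cost 12·9·3 = 324; (M1(M2M3)): 92×12 by 12×3 → 92×3, cost 92·12·3 = 3312; cumulative 3636. Total 3636.
Order ((M1M2)M3): (M1M2): 92×12 by 12×9 → 92×9, cost 92·12·9 = 9936; ((M1M2)M3): 92×9 by 9×3 → 92×3, cost 92·9·3 = 2484; cumulative 12420. Total 12420.
Minimum: 3636.

3636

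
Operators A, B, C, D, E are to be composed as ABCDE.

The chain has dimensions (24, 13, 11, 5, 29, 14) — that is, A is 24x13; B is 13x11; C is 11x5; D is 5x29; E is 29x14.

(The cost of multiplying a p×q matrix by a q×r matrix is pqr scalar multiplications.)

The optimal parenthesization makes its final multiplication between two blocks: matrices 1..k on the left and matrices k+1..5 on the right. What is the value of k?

Adjacent pairs: AB = 24·13·11 = 3432; BC = 13·11·5 = 715; CD = 11·5·29 = 1595; DE = 5·29·14 = 2030.
Length 3: A..C: k=1: 0+715+24·13·5=2275; k=2: 3432+0+24·11·5=4752 → min 2275 | B..D: k=2: 0+1595+13·11·29=5742; k=3: 715+0+13·5·29=2600 → min 2600 | C..E: k=3: 0+2030+11·5·14=2800; k=4: 1595+0+11·29·14=6061 → min 2800.
Length 4: A..D: k=1: 0+2600+24·13·29=11648; k=2: 3432+1595+24·11·29=12683; k=3: 2275+0+24·5·29=5755 → min 5755 | B..E: k=2: 0+2800+13·11·14=4802; k=3: 715+2030+13·5·14=3655; k=4: 2600+0+13·29·14=7878 → min 3655.
Top-level splits: k=1: (A..A)·(B..E) → 0+3655+24·13·14 = 8023; k=2: (A..B)·(C..E) → 3432+2800+24·11·14 = 9928; k=3: (A..C)·(D..E) → 2275+2030+24·5·14 = 5985; k=4: (A..D)·(E..E) → 5755+0+24·29·14 = 15499.
Best split is after C, i.e. k = 3.

3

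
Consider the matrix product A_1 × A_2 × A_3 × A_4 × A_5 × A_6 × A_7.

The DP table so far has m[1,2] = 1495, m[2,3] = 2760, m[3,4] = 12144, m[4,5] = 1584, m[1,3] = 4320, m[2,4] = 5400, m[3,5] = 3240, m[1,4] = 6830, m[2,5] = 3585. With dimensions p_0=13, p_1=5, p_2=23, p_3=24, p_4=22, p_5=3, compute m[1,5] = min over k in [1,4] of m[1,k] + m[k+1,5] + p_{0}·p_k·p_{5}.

m[1,5] = min over k∈[1,4] of m[1,k]+m[k+1,5]+p_{0}·p_k·p_{5}.
k=1: 0 + 3585 + 13·5·3 = 3780; k=2: 1495 + 3240 + 13·23·3 = 5632; k=3: 4320 + 1584 + 13·24·3 = 6840; k=4: 6830 + 0 + 13·22·3 = 7688.
Minimum: 3780 at k=1.

3780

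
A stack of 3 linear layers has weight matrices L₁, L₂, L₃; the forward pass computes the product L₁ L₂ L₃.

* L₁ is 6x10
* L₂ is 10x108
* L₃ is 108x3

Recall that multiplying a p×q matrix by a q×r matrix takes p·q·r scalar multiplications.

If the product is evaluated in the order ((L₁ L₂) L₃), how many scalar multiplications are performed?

(L₁ L₂): 6×10 by 10×108 → 6×108, cost 6·10·108 = 6480
((L₁ L₂) L₃): 6×108 by 108×3 → 6×3, cost 6·108·3 = 1944; cumulative 8424
Total: 8424 scalar multiplications.

8424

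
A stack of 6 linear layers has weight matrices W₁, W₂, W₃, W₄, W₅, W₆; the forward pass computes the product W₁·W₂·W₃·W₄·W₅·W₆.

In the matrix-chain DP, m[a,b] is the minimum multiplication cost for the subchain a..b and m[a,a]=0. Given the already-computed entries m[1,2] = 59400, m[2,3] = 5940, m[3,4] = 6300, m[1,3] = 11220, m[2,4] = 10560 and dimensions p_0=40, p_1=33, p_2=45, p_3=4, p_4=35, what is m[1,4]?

m[1,4] = min over k∈[1,3] of m[1,k]+m[k+1,4]+p_{0}·p_k·p_{4}.
k=1: 0 + 10560 + 40·33·35 = 56760; k=2: 59400 + 6300 + 40·45·35 = 128700; k=3: 11220 + 0 + 40·4·35 = 16820.
Minimum: 16820 at k=3.

16820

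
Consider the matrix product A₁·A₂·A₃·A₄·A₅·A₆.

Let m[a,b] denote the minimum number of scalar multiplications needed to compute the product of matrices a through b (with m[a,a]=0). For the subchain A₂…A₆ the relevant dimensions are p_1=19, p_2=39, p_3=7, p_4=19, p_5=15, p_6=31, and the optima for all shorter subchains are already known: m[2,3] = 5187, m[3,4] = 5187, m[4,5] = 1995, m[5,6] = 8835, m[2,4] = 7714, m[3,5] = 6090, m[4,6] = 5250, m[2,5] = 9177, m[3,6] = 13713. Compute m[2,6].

14560

m[2,6] = min over k∈[2,5] of m[2,k]+m[k+1,6]+p_{1}·p_k·p_{6}.
k=2: 0 + 13713 + 19·39·31 = 36684; k=3: 5187 + 5250 + 19·7·31 = 14560; k=4: 7714 + 8835 + 19·19·31 = 27740; k=5: 9177 + 0 + 19·15·31 = 18012.
Minimum: 14560 at k=3.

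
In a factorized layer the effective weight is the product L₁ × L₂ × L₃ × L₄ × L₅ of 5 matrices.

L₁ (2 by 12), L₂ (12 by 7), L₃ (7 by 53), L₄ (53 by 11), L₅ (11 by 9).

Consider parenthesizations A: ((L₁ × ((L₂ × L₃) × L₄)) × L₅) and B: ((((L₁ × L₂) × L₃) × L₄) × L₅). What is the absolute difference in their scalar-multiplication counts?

Order A = ((L₁ × ((L₂ × L₃) × L₄)) × L₅): (L₂ × L₃): 12×7 by 7×53 → 12×53, cost 12·7·53 = 4452; ((L₂ × L₃) × L₄): 12×53 by 53×11 → 12×11, cost 12·53·11 = 6996; cumulative 11448; (L₁ × ((L₂ × L₃) × L₄)): 2×12 by 12×11 → 2×11, cost 2·12·11 = 264; cumulative 11712; ((L₁ × ((L₂ × L₃) × L₄)) × L₅): 2×11 by 11×9 → 2×9, cost 2·11·9 = 198; cumulative 11910. Total 11910.
Order B = ((((L₁ × L₂) × L₃) × L₄) × L₅): (L₁ × L₂): 2×12 by 12×7 → 2×7, cost 2·12·7 = 168; ((L₁ × L₂) × L₃): 2×7 by 7×53 → 2×53, cost 2·7·53 = 742; cumulative 910; (((L₁ × L₂) × L₃) × L₄): 2×53 by 53×11 → 2×11, cost 2·53·11 = 1166; cumulative 2076; ((((L₁ × L₂) × L₃) × L₄) × L₅): 2×11 by 11×9 → 2×9, cost 2·11·9 = 198; cumulative 2274. Total 2274.
Difference: |11910 − 2274| = 9636.

9636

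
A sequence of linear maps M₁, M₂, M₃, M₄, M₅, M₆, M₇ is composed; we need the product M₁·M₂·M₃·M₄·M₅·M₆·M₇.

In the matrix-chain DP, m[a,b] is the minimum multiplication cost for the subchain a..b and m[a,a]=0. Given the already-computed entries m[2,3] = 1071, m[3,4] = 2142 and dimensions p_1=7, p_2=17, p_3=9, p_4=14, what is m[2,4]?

m[2,4] = min over k∈[2,3] of m[2,k]+m[k+1,4]+p_{1}·p_k·p_{4}.
k=2: 0 + 2142 + 7·17·14 = 3808; k=3: 1071 + 0 + 7·9·14 = 1953.
Minimum: 1953 at k=3.

1953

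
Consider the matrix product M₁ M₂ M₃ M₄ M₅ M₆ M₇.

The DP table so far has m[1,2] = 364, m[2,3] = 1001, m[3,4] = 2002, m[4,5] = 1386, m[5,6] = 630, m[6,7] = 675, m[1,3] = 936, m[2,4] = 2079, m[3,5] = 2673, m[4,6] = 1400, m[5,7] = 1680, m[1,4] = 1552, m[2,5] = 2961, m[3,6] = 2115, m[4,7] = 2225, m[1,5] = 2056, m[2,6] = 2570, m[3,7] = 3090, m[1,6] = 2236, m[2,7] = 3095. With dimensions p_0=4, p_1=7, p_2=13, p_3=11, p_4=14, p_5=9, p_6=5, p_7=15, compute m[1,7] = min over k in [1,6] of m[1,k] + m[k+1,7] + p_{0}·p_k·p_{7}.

2536

m[1,7] = min over k∈[1,6] of m[1,k]+m[k+1,7]+p_{0}·p_k·p_{7}.
k=1: 0 + 3095 + 4·7·15 = 3515; k=2: 364 + 3090 + 4·13·15 = 4234; k=3: 936 + 2225 + 4·11·15 = 3821; k=4: 1552 + 1680 + 4·14·15 = 4072; k=5: 2056 + 675 + 4·9·15 = 3271; k=6: 2236 + 0 + 4·5·15 = 2536.
Minimum: 2536 at k=6.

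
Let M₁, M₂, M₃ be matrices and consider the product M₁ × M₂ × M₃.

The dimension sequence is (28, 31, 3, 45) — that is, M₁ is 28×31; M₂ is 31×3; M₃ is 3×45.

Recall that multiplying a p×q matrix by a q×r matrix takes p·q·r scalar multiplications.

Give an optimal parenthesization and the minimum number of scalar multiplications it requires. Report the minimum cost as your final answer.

(M₁ × (M₂ × M₃)): cost 43245.
((M₁ × M₂) × M₃): cost 6384.
Optimal: ((M₁ × M₂) × M₃) with cost 6384.

6384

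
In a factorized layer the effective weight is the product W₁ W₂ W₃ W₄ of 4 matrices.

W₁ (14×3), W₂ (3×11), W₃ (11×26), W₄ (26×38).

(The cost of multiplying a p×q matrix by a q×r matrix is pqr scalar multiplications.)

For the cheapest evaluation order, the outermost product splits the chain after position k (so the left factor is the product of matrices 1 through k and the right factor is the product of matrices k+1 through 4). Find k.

1

Adjacent pairs: W₁W₂ = 14·3·11 = 462; W₂W₃ = 3·11·26 = 858; W₃W₄ = 11·26·38 = 10868.
Length 3: W₁..W₃: k=1: 0+858+14·3·26=1950; k=2: 462+0+14·11·26=4466 → min 1950 | W₂..W₄: k=2: 0+10868+3·11·38=12122; k=3: 858+0+3·26·38=3822 → min 3822.
Top-level splits: k=1: (W₁..W₁)·(W₂..W₄) → 0+3822+14·3·38 = 5418; k=2: (W₁..W₂)·(W₃..W₄) → 462+10868+14·11·38 = 17182; k=3: (W₁..W₃)·(W₄..W₄) → 1950+0+14·26·38 = 15782.
Best split is after W₁, i.e. k = 1.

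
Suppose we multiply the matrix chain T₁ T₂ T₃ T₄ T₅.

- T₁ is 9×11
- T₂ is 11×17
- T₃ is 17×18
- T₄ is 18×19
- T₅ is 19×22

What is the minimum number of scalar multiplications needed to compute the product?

11277

Adjacent pairs: T₁T₂ = 9·11·17 = 1683; T₂T₃ = 11·17·18 = 3366; T₃T₄ = 17·18·19 = 5814; T₄T₅ = 18·19·22 = 7524.
Length 3: T₁..T₃: k=1: 0+3366+9·11·18=5148; k=2: 1683+0+9·17·18=4437 → min 4437 | T₂..T₄: k=2: 0+5814+11·17·19=9367; k=3: 3366+0+11·18·19=7128 → min 7128 | T₃..T₅: k=3: 0+7524+17·18·22=14256; k=4: 5814+0+17·19·22=12920 → min 12920.
Length 4: T₁..T₄: k=1: 0+7128+9·11·19=9009; k=2: 1683+5814+9·17·19=10404; k=3: 4437+0+9·18·19=7515 → min 7515 | T₂..T₅: k=2: 0+12920+11·17·22=17034; k=3: 3366+7524+11·18·22=15246; k=4: 7128+0+11·19·22=11726 → min 11726.
Length 5: T₁..T₅: k=1: 0+11726+9·11·22=13904; k=2: 1683+12920+9·17·22=17969; k=3: 4437+7524+9·18·22=15525; k=4: 7515+0+9·19·22=11277 → min 11277.
Optimal order: ((((T₁ T₂) T₃) T₄) T₅) with cost 11277.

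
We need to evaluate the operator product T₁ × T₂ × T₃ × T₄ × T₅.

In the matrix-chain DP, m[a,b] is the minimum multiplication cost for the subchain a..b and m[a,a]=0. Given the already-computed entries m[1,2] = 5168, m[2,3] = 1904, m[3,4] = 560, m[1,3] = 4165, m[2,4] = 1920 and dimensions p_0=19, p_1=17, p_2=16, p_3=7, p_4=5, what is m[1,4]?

3535

m[1,4] = min over k∈[1,3] of m[1,k]+m[k+1,4]+p_{0}·p_k·p_{4}.
k=1: 0 + 1920 + 19·17·5 = 3535; k=2: 5168 + 560 + 19·16·5 = 7248; k=3: 4165 + 0 + 19·7·5 = 4830.
Minimum: 3535 at k=1.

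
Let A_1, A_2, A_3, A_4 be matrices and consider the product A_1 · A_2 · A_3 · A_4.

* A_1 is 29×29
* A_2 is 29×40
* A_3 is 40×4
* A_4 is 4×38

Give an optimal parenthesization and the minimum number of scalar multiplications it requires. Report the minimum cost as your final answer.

Adjacent pairs: A_1A_2 = 29·29·40 = 33640; A_2A_3 = 29·40·4 = 4640; A_3A_4 = 40·4·38 = 6080.
Length 3: A_1..A_3: k=1: 0+4640+29·29·4=8004; k=2: 33640+0+29·40·4=38280 → min 8004 | A_2..A_4: k=2: 0+6080+29·40·38=50160; k=3: 4640+0+29·4·38=9048 → min 9048.
Length 4: A_1..A_4: k=1: 0+9048+29·29·38=41006; k=2: 33640+6080+29·40·38=83800; k=3: 8004+0+29·4·38=12412 → min 12412.
Optimal parenthesization: ((A_1 · (A_2 · A_3)) · A_4) with cost 12412.

12412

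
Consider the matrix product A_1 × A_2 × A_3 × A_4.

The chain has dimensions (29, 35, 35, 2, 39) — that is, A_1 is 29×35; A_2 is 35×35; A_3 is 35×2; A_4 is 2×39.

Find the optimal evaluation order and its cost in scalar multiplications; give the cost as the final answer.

Adjacent pairs: A_1A_2 = 29·35·35 = 35525; A_2A_3 = 35·35·2 = 2450; A_3A_4 = 35·2·39 = 2730.
Length 3: A_1..A_3: k=1: 0+2450+29·35·2=4480; k=2: 35525+0+29·35·2=37555 → min 4480 | A_2..A_4: k=2: 0+2730+35·35·39=50505; k=3: 2450+0+35·2·39=5180 → min 5180.
Length 4: A_1..A_4: k=1: 0+5180+29·35·39=44765; k=2: 35525+2730+29·35·39=77840; k=3: 4480+0+29·2·39=6742 → min 6742.
Optimal parenthesization: ((A_1 × (A_2 × A_3)) × A_4) with cost 6742.

6742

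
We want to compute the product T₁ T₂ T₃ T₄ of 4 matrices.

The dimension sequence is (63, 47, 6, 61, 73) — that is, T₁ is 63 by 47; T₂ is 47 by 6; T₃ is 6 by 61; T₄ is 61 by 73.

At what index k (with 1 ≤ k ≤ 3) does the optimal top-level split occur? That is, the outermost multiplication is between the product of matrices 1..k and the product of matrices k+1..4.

2

Adjacent pairs: T₁T₂ = 63·47·6 = 17766; T₂T₃ = 47·6·61 = 17202; T₃T₄ = 6·61·73 = 26718.
Length 3: T₁..T₃: k=1: 0+17202+63·47·61=197823; k=2: 17766+0+63·6·61=40824 → min 40824 | T₂..T₄: k=2: 0+26718+47·6·73=47304; k=3: 17202+0+47·61·73=226493 → min 47304.
Top-level splits: k=1: (T₁..T₁)·(T₂..T₄) → 0+47304+63·47·73 = 263457; k=2: (T₁..T₂)·(T₃..T₄) → 17766+26718+63·6·73 = 72078; k=3: (T₁..T₃)·(T₄..T₄) → 40824+0+63·61·73 = 321363.
Best split is after T₂, i.e. k = 2.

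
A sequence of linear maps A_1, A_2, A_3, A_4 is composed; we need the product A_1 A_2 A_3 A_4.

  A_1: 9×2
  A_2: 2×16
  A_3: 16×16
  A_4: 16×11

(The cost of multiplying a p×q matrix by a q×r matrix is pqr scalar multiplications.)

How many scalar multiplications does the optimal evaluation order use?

Adjacent pairs: A_1A_2 = 9·2·16 = 288; A_2A_3 = 2·16·16 = 512; A_3A_4 = 16·16·11 = 2816.
Length 3: A_1..A_3: k=1: 0+512+9·2·16=800; k=2: 288+0+9·16·16=2592 → min 800 | A_2..A_4: k=2: 0+2816+2·16·11=3168; k=3: 512+0+2·16·11=864 → min 864.
Length 4: A_1..A_4: k=1: 0+864+9·2·11=1062; k=2: 288+2816+9·16·11=4688; k=3: 800+0+9·16·11=2384 → min 1062.
Optimal order: (A_1 ((A_2 A_3) A_4)) with cost 1062.

1062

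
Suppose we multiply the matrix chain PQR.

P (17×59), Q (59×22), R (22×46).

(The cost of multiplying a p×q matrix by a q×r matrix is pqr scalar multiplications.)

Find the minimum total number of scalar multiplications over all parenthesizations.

Order (P(QR)): (QR): 59×22 by 22×46 → 59×46, cost 59·22·46 = 59708; (P(QR)): 17×59 by 59×46 → 17×46, cost 17·59·46 = 46138; cumulative 105846. Total 105846.
Order ((PQ)R): (PQ): 17×59 by 59×22 → 17×22, cost 17·59·22 = 22066; ((PQ)R): 17×22 by 22×46 → 17×46, cost 17·22·46 = 17204; cumulative 39270. Total 39270.
Minimum: 39270.

39270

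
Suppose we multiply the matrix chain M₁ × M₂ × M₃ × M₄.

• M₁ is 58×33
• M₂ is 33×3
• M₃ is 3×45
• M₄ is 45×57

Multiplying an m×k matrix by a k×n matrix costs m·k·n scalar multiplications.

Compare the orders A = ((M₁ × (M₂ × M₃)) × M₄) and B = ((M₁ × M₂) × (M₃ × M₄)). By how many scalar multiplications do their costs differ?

216000

Order A = ((M₁ × (M₂ × M₃)) × M₄): (M₂ × M₃): 33×3 by 3×45 → 33×45, cost 33·3·45 = 4455; (M₁ × (M₂ × M₃)): 58×33 by 33×45 → 58×45, cost 58·33·45 = 86130; cumulative 90585; ((M₁ × (M₂ × M₃)) × M₄): 58×45 by 45×57 → 58×57, cost 58·45·57 = 148770; cumulative 239355. Total 239355.
Order B = ((M₁ × M₂) × (M₃ × M₄)): (M₁ × M₂): 58×33 by 33×3 → 58×3, cost 58·33·3 = 5742; (M₃ × M₄): 3×45 by 45×57 → 3×57, cost 3·45·57 = 7695; ((M₁ × M₂) × (M₃ × M₄)): 58×3 by 3×57 → 58×57, cost 58·3·57 = 9918; cumulative 23355. Total 23355.
Difference: |239355 − 23355| = 216000.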